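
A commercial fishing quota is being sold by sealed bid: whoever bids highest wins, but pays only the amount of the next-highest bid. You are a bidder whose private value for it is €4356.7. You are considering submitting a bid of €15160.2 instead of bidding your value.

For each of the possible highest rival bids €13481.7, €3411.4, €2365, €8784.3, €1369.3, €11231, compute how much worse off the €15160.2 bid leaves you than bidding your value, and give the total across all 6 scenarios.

€20426.9

The deviation costs you only when the competing bid falls strictly between €4356.7 and €15160.2; elsewhere both bids give the same outcome.
€13481.7: truthful payoff €0, deviation payoff −€9125 → loss €9125.
€3411.4: outcomes coincide → loss €0.
€2365: outcomes coincide → loss €0.
€8784.3: truthful payoff €0, deviation payoff −€4427.6 → loss €4427.6.
€1369.3: outcomes coincide → loss €0.
€11231: truthful payoff €0, deviation payoff −€6874.3 → loss €6874.3.
Total loss = €9125 + €4427.6 + €6874.3 = €20426.9.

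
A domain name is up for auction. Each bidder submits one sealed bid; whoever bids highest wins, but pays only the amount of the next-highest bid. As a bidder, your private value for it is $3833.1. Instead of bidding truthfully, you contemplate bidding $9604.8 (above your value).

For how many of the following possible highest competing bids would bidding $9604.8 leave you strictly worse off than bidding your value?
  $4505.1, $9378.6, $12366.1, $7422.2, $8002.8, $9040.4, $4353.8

6

The deviation hurts exactly when the highest competing bid lies strictly between $3833.1 and $9604.8 — overbidding then wins at a price above your value.
$4505.1: inside the interval → strictly worse (loss $672).
$9378.6: inside the interval → strictly worse (loss $5545.5).
$12366.1: above both → same outcome either way.
$7422.2: inside the interval → strictly worse (loss $3589.1).
$8002.8: inside the interval → strictly worse (loss $4169.7).
$9040.4: inside the interval → strictly worse (loss $5207.3).
$4353.8: inside the interval → strictly worse (loss $520.7).
Count: 6.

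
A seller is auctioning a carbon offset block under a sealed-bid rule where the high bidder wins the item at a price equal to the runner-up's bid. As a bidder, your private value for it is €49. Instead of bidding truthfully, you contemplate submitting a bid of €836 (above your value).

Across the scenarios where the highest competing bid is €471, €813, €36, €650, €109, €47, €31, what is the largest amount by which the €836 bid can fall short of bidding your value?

€471: truthful gives €0, deviation gives −€422 → loss €422.
€813: truthful gives €0, deviation gives −€764 → loss €764.
€36: same outcome either way → loss €0.
€650: truthful gives €0, deviation gives −€601 → loss €601.
€109: truthful gives €0, deviation gives −€60 → loss €60.
€47: same outcome either way → loss €0.
€31: same outcome either way → loss €0.
Maximum loss: €764.

€764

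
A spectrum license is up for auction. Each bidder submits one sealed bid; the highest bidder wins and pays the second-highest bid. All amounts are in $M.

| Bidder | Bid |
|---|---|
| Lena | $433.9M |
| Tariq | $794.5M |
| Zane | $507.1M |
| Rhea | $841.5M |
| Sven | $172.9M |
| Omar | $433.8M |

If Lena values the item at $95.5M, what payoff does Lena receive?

Highest bid: Rhea at $841.5M, so Rhea wins.
Second-highest bid: Tariq at $794.5M — that is the price the winner pays.
Lena did not win, so Lena pays nothing and receives nothing: payoff $0M.

$0M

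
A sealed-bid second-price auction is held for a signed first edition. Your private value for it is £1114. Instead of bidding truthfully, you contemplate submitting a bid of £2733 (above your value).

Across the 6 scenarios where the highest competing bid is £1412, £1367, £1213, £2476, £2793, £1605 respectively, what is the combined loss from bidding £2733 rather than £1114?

£2503

The deviation costs you only when the competing bid falls strictly between £1114 and £2733; elsewhere both bids give the same outcome.
£1412: truthful payoff £0, deviation payoff −£298 → loss £298.
£1367: truthful payoff £0, deviation payoff −£253 → loss £253.
£1213: truthful payoff £0, deviation payoff −£99 → loss £99.
£2476: truthful payoff £0, deviation payoff −£1362 → loss £1362.
£2793: outcomes coincide → loss £0.
£1605: truthful payoff £0, deviation payoff −£491 → loss £491.
Total loss = £298 + £253 + £99 + £1362 + £491 = £2503.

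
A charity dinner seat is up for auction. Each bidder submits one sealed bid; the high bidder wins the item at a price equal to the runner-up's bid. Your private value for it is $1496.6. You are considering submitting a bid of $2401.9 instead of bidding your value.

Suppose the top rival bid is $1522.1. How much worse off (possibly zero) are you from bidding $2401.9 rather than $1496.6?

$25.5

Bidding your value $1496.6: you lose (since $1496.6 < $1522.1). Payoff $0.
Bidding $2401.9: you win and pay $1522.1. Payoff $1496.6 − $1522.1 = −$25.5.
The competing bid $1522.1 lies between your value and your inflated bid, so overbidding wins an item priced above your value.
Loss from deviating = $0 − (−$25.5) = $25.5.
Because the price is fixed by the runner-up's bid, deviating from your value can only change a good outcome into a bad one — never the reverse.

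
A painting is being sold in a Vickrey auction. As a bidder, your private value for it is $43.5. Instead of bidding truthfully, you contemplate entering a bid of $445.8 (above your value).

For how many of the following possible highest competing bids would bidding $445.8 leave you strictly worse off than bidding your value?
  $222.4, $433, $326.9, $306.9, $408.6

The deviation hurts exactly when the highest competing bid lies strictly between $43.5 and $445.8 — overbidding then wins at a price above your value.
$222.4: inside the interval → strictly worse (loss $178.9).
$433: inside the interval → strictly worse (loss $389.5).
$326.9: inside the interval → strictly worse (loss $283.4).
$306.9: inside the interval → strictly worse (loss $263.4).
$408.6: inside the interval → strictly worse (loss $365.1).
Count: 5.

5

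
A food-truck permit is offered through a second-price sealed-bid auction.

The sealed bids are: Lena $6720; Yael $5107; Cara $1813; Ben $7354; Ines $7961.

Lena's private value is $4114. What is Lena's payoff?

$0

Highest bid: Ines at $7961, so Ines wins.
Second-highest bid: Ben at $7354 — that is the price the winner pays.
Lena did not win, so Lena pays nothing and receives nothing: payoff $0.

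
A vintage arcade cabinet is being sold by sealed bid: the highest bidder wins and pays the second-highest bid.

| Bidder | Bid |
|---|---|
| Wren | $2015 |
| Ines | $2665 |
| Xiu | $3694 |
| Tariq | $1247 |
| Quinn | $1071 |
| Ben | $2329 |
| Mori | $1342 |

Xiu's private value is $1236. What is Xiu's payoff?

Highest bid: Xiu at $3694, so Xiu wins.
Second-highest bid: Ines at $2665 — that is the price the winner pays.
Xiu's payoff = value − price = $1236 − $2665 = −$1429.

−$1429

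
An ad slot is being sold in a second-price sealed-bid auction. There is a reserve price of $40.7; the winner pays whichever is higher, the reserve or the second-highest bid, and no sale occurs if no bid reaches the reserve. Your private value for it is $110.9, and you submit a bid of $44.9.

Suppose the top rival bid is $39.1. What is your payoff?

$70.2

Your bid $44.9 is the highest and exceeds the reserve.
Price = max(second-highest bid, reserve) = max($39.1, $40.7) = $40.7.
Payoff = $110.9 − $40.7 = $70.2.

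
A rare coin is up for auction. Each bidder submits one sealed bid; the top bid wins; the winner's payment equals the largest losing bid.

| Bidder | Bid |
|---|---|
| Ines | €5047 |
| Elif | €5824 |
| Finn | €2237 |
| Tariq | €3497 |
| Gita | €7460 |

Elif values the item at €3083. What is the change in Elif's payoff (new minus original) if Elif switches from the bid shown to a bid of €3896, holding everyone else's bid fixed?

€0

The highest bid among the other bidders is €7460; Elif's bid doesn't change that.
Original bid €5824: Elif is not highest (top rival bid is €7460); payoff €0.
Alternative bid €3896: Elif is not highest (top rival bid is €7460); payoff €0.
Change in payoff = €0 − (€0) = €0.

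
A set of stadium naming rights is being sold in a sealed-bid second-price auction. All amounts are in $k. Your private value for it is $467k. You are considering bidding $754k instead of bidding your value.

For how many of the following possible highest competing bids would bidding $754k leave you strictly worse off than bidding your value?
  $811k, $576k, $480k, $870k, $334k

The deviation hurts exactly when the highest competing bid lies strictly between $467k and $754k — overbidding then wins at a price above your value.
$811k: above both → same outcome either way.
$576k: inside the interval → strictly worse (loss $109k).
$480k: inside the interval → strictly worse (loss $13k).
$870k: above both → same outcome either way.
$334k: below both → same outcome either way.
Count: 2.

2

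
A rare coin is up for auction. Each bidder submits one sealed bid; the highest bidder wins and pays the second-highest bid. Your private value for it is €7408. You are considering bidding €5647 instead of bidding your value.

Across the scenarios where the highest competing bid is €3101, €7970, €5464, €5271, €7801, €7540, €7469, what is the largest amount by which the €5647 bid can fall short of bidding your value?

€0

€3101: same outcome either way → loss €0.
€7970: same outcome either way → loss €0.
€5464: same outcome either way → loss €0.
€5271: same outcome either way → loss €0.
€7801: same outcome either way → loss €0.
€7540: same outcome either way → loss €0.
€7469: same outcome either way → loss €0.
Maximum loss: €0.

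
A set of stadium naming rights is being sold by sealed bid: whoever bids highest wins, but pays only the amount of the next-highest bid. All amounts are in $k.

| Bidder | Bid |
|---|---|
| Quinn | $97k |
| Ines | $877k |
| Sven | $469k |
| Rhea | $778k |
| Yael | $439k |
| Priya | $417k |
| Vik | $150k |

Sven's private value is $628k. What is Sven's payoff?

Highest bid: Ines at $877k, so Ines wins.
Second-highest bid: Rhea at $778k — that is the price the winner pays.
Sven did not win, so Sven pays nothing and receives nothing: payoff $0k.

$0k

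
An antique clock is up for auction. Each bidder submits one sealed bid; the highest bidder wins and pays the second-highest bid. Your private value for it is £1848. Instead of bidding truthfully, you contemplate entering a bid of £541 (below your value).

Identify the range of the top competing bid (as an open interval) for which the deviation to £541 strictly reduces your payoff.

If the competing bid is below £541, both bids win at the same price — no difference.
If it is above £1848, both bids lose — no difference.
If it lies strictly between £541 and £1848, bidding your value wins at a price below your value (positive payoff) while bidding £541 loses (payoff 0).
So the deviation strictly hurts on the open interval (£541, £1848).

(£541, £1848)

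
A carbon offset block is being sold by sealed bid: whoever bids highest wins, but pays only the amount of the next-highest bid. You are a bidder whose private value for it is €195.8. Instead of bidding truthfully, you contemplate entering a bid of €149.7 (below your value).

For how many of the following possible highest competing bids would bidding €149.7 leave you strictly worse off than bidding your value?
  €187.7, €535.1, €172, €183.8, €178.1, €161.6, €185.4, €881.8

6

The deviation hurts exactly when the highest competing bid lies strictly between €149.7 and €195.8 — underbidding then forfeits a profitable win.
€187.7: inside the interval → strictly worse (loss €8.1).
€535.1: above both → same outcome either way.
€172: inside the interval → strictly worse (loss €23.8).
€183.8: inside the interval → strictly worse (loss €12).
€178.1: inside the interval → strictly worse (loss €17.7).
€161.6: inside the interval → strictly worse (loss €34.2).
€185.4: inside the interval → strictly worse (loss €10.4).
€881.8: above both → same outcome either way.
Count: 6.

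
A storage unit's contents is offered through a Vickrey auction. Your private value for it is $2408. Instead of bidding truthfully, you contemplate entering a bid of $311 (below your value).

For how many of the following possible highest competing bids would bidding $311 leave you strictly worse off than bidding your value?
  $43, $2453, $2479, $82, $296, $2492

The deviation hurts exactly when the highest competing bid lies strictly between $311 and $2408 — underbidding then forfeits a profitable win.
$43: below both → same outcome either way.
$2453: above both → same outcome either way.
$2479: above both → same outcome either way.
$82: below both → same outcome either way.
$296: below both → same outcome either way.
$2492: above both → same outcome either way.
Count: 0.

0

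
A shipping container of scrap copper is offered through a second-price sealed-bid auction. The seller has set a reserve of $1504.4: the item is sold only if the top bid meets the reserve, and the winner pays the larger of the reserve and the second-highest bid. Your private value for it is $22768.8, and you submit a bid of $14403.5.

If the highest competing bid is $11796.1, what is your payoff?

Your bid $14403.5 is the highest and exceeds the reserve.
Price = max(second-highest bid, reserve) = max($11796.1, $1504.4) = $11796.1.
Payoff = $22768.8 − $11796.1 = $10972.7.

$10972.7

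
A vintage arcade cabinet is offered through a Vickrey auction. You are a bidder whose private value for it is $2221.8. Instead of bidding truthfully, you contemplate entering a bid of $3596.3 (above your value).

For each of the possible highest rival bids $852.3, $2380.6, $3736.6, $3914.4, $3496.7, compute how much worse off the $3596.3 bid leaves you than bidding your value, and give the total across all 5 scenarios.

The deviation costs you only when the competing bid falls strictly between $2221.8 and $3596.3; elsewhere both bids give the same outcome.
$852.3: outcomes coincide → loss $0.
$2380.6: truthful payoff $0, deviation payoff −$158.8 → loss $158.8.
$3736.6: outcomes coincide → loss $0.
$3914.4: outcomes coincide → loss $0.
$3496.7: truthful payoff $0, deviation payoff −$1274.9 → loss $1274.9.
Total loss = $158.8 + $1274.9 = $1433.7.
In a second-price auction your bid sets only whether you win, not what you pay, so bidding your true value is weakly dominant.

$1433.7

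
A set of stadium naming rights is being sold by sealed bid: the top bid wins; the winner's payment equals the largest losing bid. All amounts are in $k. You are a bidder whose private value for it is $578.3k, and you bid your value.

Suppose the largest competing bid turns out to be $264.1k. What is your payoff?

Your bid $578.3k exceeds the highest competing bid $264.1k, so you win.
In a second-price auction the winner pays the second-highest bid, $264.1k.
Payoff = value − price = $578.3k − $264.1k = $314.2k.

$314.2k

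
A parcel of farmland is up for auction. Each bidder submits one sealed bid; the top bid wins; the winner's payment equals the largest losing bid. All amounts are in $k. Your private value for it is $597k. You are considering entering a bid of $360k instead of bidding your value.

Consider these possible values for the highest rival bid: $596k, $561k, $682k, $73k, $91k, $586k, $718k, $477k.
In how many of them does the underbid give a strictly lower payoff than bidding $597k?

4

The deviation hurts exactly when the highest competing bid lies strictly between $360k and $597k — underbidding then forfeits a profitable win.
$596k: inside the interval → strictly worse (loss $1k).
$561k: inside the interval → strictly worse (loss $36k).
$682k: above both → same outcome either way.
$73k: below both → same outcome either way.
$91k: below both → same outcome either way.
$586k: inside the interval → strictly worse (loss $11k).
$718k: above both → same outcome either way.
$477k: inside the interval → strictly worse (loss $120k).
Count: 4.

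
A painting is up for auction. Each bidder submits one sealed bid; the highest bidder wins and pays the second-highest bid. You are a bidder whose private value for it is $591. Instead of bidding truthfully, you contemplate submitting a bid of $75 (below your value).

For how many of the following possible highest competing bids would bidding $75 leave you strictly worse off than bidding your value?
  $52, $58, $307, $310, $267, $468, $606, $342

5

The deviation hurts exactly when the highest competing bid lies strictly between $75 and $591 — underbidding then forfeits a profitable win.
$52: below both → same outcome either way.
$58: below both → same outcome either way.
$307: inside the interval → strictly worse (loss $284).
$310: inside the interval → strictly worse (loss $281).
$267: inside the interval → strictly worse (loss $324).
$468: inside the interval → strictly worse (loss $123).
$606: above both → same outcome either way.
$342: inside the interval → strictly worse (loss $249).
Count: 5.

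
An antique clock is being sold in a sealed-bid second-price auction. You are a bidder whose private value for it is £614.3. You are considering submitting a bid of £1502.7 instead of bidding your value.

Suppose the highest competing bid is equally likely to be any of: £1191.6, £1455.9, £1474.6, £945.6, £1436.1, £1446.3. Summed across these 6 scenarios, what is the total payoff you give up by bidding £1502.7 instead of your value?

£4264.3

The deviation costs you only when the competing bid falls strictly between £614.3 and £1502.7; elsewhere both bids give the same outcome.
£1191.6: truthful payoff £0, deviation payoff −£577.3 → loss £577.3.
£1455.9: truthful payoff £0, deviation payoff −£841.6 → loss £841.6.
£1474.6: truthful payoff £0, deviation payoff −£860.3 → loss £860.3.
£945.6: truthful payoff £0, deviation payoff −£331.3 → loss £331.3.
£1436.1: truthful payoff £0, deviation payoff −£821.8 → loss £821.8.
£1446.3: truthful payoff £0, deviation payoff −£832 → loss £832.
Total loss = £577.3 + £841.6 + £860.3 + £331.3 + £821.8 + £832 = £4264.3.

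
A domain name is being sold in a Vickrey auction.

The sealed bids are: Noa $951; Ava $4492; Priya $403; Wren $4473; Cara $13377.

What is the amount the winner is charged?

$4492

Highest bid: Cara at $13377, so Cara wins.
Second-highest bid: Ava at $4492 — that is the price the winner pays.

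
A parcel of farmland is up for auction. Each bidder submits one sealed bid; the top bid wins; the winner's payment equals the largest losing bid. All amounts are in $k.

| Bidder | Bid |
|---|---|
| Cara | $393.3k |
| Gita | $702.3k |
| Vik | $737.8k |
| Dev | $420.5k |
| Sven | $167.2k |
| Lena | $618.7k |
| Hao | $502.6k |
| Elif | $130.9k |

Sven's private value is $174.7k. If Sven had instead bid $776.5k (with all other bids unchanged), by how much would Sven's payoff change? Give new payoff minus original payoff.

−$563.1k

The highest bid among the other bidders is $737.8k; Sven's bid doesn't change that.
Original bid $167.2k: Sven is not highest (top rival bid is $737.8k); payoff $0k.
Alternative bid $776.5k: Sven is highest, pays the top rival bid $737.8k; payoff $174.7k − $737.8k = −$563.1k.
Change in payoff = −$563.1k − ($0k) = −$563.1k.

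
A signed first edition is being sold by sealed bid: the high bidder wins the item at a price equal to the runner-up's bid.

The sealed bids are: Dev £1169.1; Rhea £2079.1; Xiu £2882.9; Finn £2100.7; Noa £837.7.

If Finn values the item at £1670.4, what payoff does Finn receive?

Highest bid: Xiu at £2882.9, so Xiu wins.
Second-highest bid: Finn at £2100.7 — that is the price the winner pays.
Finn did not win, so Finn pays nothing and receives nothing: payoff £0.

£0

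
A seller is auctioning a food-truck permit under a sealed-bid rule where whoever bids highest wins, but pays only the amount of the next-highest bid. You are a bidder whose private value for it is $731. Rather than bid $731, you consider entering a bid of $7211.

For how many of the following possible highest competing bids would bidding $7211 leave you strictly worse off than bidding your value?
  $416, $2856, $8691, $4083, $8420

2

The deviation hurts exactly when the highest competing bid lies strictly between $731 and $7211 — overbidding then wins at a price above your value.
$416: below both → same outcome either way.
$2856: inside the interval → strictly worse (loss $2125).
$8691: above both → same outcome either way.
$4083: inside the interval → strictly worse (loss $3352).
$8420: above both → same outcome either way.
Count: 2.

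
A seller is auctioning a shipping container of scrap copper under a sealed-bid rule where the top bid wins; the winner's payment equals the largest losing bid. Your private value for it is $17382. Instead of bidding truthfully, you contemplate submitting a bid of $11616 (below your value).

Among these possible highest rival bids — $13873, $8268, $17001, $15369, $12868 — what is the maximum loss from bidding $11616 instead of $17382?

$4514

$13873: truthful gives $3509, deviation gives $0 → loss $3509.
$8268: same outcome either way → loss $0.
$17001: truthful gives $381, deviation gives $0 → loss $381.
$15369: truthful gives $2013, deviation gives $0 → loss $2013.
$12868: truthful gives $4514, deviation gives $0 → loss $4514.
Maximum loss: $4514.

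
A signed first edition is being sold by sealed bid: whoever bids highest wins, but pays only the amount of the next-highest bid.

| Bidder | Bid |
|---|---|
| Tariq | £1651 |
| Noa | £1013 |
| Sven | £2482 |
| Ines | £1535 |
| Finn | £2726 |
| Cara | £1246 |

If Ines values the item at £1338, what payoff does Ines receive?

Highest bid: Finn at £2726, so Finn wins.
Second-highest bid: Sven at £2482 — that is the price the winner pays.
Ines did not win, so Ines pays nothing and receives nothing: payoff £0.

£0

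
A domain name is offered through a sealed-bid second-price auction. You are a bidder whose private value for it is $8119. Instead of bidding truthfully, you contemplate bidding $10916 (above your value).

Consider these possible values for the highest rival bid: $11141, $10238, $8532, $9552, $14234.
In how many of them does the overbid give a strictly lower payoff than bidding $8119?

3

The deviation hurts exactly when the highest competing bid lies strictly between $8119 and $10916 — overbidding then wins at a price above your value.
$11141: above both → same outcome either way.
$10238: inside the interval → strictly worse (loss $2119).
$8532: inside the interval → strictly worse (loss $413).
$9552: inside the interval → strictly worse (loss $1433).
$14234: above both → same outcome either way.
Count: 3.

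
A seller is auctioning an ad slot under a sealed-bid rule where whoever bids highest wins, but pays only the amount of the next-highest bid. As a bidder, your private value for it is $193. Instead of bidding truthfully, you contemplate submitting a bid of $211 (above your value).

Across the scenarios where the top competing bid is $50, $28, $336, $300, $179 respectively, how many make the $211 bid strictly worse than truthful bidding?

0

The deviation hurts exactly when the highest competing bid lies strictly between $193 and $211 — overbidding then wins at a price above your value.
$50: below both → same outcome either way.
$28: below both → same outcome either way.
$336: above both → same outcome either way.
$300: above both → same outcome either way.
$179: below both → same outcome either way.
Count: 0.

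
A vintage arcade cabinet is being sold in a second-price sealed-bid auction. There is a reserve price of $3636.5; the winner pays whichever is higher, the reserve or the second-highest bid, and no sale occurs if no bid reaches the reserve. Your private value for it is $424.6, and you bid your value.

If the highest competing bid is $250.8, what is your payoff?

$0

Your bid $424.6 is the highest bid but falls below the reserve $3636.5, so the item goes unsold. Payoff $0.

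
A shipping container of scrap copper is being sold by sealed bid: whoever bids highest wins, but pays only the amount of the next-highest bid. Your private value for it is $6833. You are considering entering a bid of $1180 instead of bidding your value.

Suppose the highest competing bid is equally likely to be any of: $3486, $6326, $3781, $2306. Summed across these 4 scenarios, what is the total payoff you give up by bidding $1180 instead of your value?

$11433

The deviation costs you only when the competing bid falls strictly between $1180 and $6833; elsewhere both bids give the same outcome.
$3486: truthful payoff $3347, deviation payoff $0 → loss $3347.
$6326: truthful payoff $507, deviation payoff $0 → loss $507.
$3781: truthful payoff $3052, deviation payoff $0 → loss $3052.
$2306: truthful payoff $4527, deviation payoff $0 → loss $4527.
Total loss = $3347 + $507 + $3052 + $4527 = $11433.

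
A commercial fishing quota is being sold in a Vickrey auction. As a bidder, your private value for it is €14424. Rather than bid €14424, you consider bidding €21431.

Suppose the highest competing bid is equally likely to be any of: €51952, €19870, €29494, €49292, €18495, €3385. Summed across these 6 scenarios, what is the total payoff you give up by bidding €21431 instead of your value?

€9517

The deviation costs you only when the competing bid falls strictly between €14424 and €21431; elsewhere both bids give the same outcome.
€51952: outcomes coincide → loss €0.
€19870: truthful payoff €0, deviation payoff −€5446 → loss €5446.
€29494: outcomes coincide → loss €0.
€49292: outcomes coincide → loss €0.
€18495: truthful payoff €0, deviation payoff −€4071 → loss €4071.
€3385: outcomes coincide → loss €0.
Total loss = €5446 + €4071 = €9517.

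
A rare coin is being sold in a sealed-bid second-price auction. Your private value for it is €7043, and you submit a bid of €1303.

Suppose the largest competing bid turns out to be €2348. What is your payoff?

€0

Your bid €1303 is below the highest competing bid €2348, so you lose.
A losing bidder pays nothing and receives nothing: payoff = €0.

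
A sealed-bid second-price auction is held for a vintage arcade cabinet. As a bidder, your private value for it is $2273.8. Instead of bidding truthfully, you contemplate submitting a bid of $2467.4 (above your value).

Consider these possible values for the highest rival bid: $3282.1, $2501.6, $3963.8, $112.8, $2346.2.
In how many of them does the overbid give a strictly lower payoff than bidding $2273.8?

1

The deviation hurts exactly when the highest competing bid lies strictly between $2273.8 and $2467.4 — overbidding then wins at a price above your value.
$3282.1: above both → same outcome either way.
$2501.6: above both → same outcome either way.
$3963.8: above both → same outcome either way.
$112.8: below both → same outcome either way.
$2346.2: inside the interval → strictly worse (loss $72.4).
Count: 1.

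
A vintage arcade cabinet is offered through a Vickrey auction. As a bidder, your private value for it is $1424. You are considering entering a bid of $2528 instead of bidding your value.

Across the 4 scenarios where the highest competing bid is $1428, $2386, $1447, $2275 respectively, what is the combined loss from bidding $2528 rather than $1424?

The deviation costs you only when the competing bid falls strictly between $1424 and $2528; elsewhere both bids give the same outcome.
$1428: truthful payoff $0, deviation payoff −$4 → loss $4.
$2386: truthful payoff $0, deviation payoff −$962 → loss $962.
$1447: truthful payoff $0, deviation payoff −$23 → loss $23.
$2275: truthful payoff $0, deviation payoff −$851 → loss $851.
Total loss = $4 + $962 + $23 + $851 = $1840.

$1840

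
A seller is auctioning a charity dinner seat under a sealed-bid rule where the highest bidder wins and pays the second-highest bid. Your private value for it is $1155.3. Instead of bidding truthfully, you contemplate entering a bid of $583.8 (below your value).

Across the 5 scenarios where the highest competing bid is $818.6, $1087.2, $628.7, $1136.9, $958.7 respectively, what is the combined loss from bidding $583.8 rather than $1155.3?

$1146.4

The deviation costs you only when the competing bid falls strictly between $583.8 and $1155.3; elsewhere both bids give the same outcome.
$818.6: truthful payoff $336.7, deviation payoff $0 → loss $336.7.
$1087.2: truthful payoff $68.1, deviation payoff $0 → loss $68.1.
$628.7: truthful payoff $526.6, deviation payoff $0 → loss $526.6.
$1136.9: truthful payoff $18.4, deviation payoff $0 → loss $18.4.
$958.7: truthful payoff $196.6, deviation payoff $0 → loss $196.6.
Total loss = $336.7 + $68.1 + $526.6 + $18.4 + $196.6 = $1146.4.
Truthful bidding weakly dominates here: raising your bid can only win items priced above your value, and lowering it can only forfeit items priced below.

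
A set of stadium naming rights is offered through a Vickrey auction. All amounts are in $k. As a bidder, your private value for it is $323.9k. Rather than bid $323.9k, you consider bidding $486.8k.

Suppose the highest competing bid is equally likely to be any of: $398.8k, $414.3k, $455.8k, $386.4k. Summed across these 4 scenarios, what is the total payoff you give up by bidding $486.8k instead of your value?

$359.7k

The deviation costs you only when the competing bid falls strictly between $323.9k and $486.8k; elsewhere both bids give the same outcome.
$398.8k: truthful payoff $0k, deviation payoff −$74.9k → loss $74.9k.
$414.3k: truthful payoff $0k, deviation payoff −$90.4k → loss $90.4k.
$455.8k: truthful payoff $0k, deviation payoff −$131.9k → loss $131.9k.
$386.4k: truthful payoff $0k, deviation payoff −$62.5k → loss $62.5k.
Total loss = $74.9k + $90.4k + $131.9k + $62.5k = $359.7k.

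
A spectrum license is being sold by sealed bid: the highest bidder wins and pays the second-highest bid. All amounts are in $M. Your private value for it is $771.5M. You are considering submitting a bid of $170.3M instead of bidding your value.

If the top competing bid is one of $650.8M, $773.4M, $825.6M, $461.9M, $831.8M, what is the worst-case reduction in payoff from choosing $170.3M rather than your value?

$309.6M

$650.8M: truthful gives $120.7M, deviation gives $0M → loss $120.7M.
$773.4M: same outcome either way → loss $0M.
$825.6M: same outcome either way → loss $0M.
$461.9M: truthful gives $309.6M, deviation gives $0M → loss $309.6M.
$831.8M: same outcome either way → loss $0M.
Maximum loss: $309.6M.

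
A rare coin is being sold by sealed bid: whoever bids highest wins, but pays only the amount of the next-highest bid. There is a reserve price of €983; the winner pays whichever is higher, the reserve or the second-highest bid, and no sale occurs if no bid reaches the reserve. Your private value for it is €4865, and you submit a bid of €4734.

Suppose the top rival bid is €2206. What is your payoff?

€2659

Your bid €4734 is the highest and exceeds the reserve.
Price = max(second-highest bid, reserve) = max(€2206, €983) = €2206.
Payoff = €4865 − €2206 = €2659.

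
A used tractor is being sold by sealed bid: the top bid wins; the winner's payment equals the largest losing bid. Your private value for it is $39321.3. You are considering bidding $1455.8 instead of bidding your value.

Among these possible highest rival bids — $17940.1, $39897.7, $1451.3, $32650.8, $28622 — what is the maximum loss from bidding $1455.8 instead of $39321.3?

$21381.2

$17940.1: truthful gives $21381.2, deviation gives $0 → loss $21381.2.
$39897.7: same outcome either way → loss $0.
$1451.3: same outcome either way → loss $0.
$32650.8: truthful gives $6670.5, deviation gives $0 → loss $6670.5.
$28622: truthful gives $10699.3, deviation gives $0 → loss $10699.3.
Maximum loss: $21381.2.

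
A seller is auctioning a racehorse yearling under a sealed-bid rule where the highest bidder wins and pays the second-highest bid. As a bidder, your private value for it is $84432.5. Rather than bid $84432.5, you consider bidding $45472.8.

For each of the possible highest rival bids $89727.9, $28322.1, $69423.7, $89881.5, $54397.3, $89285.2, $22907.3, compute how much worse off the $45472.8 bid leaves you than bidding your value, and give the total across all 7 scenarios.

$45044

The deviation costs you only when the competing bid falls strictly between $45472.8 and $84432.5; elsewhere both bids give the same outcome.
$89727.9: outcomes coincide → loss $0.
$28322.1: outcomes coincide → loss $0.
$69423.7: truthful payoff $15008.8, deviation payoff $0 → loss $15008.8.
$89881.5: outcomes coincide → loss $0.
$54397.3: truthful payoff $30035.2, deviation payoff $0 → loss $30035.2.
$89285.2: outcomes coincide → loss $0.
$22907.3: outcomes coincide → loss $0.
Total loss = $15008.8 + $30035.2 = $45044.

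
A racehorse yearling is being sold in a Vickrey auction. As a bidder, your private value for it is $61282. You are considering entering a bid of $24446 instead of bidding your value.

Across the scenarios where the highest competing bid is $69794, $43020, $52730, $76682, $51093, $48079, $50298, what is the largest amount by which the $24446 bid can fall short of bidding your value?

$18262

$69794: same outcome either way → loss $0.
$43020: truthful gives $18262, deviation gives $0 → loss $18262.
$52730: truthful gives $8552, deviation gives $0 → loss $8552.
$76682: same outcome either way → loss $0.
$51093: truthful gives $10189, deviation gives $0 → loss $10189.
$48079: truthful gives $13203, deviation gives $0 → loss $13203.
$50298: truthful gives $10984, deviation gives $0 → loss $10984.
Maximum loss: $18262.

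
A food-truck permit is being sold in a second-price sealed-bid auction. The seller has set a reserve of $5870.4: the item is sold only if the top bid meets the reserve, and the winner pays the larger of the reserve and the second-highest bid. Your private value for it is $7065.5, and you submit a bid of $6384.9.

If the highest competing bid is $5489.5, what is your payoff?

$1195.1

Your bid $6384.9 is the highest and exceeds the reserve.
Price = max(second-highest bid, reserve) = max($5489.5, $5870.4) = $5870.4.
Payoff = $7065.5 − $5870.4 = $1195.1.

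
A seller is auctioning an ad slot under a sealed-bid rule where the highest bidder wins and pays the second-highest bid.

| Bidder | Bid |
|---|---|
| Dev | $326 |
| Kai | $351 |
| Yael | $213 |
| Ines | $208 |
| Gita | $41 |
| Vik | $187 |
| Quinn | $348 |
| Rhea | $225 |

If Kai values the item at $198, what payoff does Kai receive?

Highest bid: Kai at $351, so Kai wins.
Second-highest bid: Quinn at $348 — that is the price the winner pays.
Kai's payoff = value − price = $198 − $348 = −$150.

−$150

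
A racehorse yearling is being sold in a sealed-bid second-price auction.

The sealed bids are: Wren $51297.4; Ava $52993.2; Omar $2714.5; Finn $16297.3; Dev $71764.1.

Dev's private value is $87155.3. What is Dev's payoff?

$34162.1

Highest bid: Dev at $71764.1, so Dev wins.
Second-highest bid: Ava at $52993.2 — that is the price the winner pays.
Dev's payoff = value − price = $87155.3 − $52993.2 = $34162.1.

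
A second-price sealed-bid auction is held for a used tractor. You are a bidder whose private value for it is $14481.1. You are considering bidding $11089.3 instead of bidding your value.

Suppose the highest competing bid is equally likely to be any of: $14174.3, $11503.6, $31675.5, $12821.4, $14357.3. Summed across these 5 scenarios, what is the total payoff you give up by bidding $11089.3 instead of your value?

$5067.8

The deviation costs you only when the competing bid falls strictly between $11089.3 and $14481.1; elsewhere both bids give the same outcome.
$14174.3: truthful payoff $306.8, deviation payoff $0 → loss $306.8.
$11503.6: truthful payoff $2977.5, deviation payoff $0 → loss $2977.5.
$31675.5: outcomes coincide → loss $0.
$12821.4: truthful payoff $1659.7, deviation payoff $0 → loss $1659.7.
$14357.3: truthful payoff $123.8, deviation payoff $0 → loss $123.8.
Total loss = $306.8 + $2977.5 + $1659.7 + $123.8 = $5067.8.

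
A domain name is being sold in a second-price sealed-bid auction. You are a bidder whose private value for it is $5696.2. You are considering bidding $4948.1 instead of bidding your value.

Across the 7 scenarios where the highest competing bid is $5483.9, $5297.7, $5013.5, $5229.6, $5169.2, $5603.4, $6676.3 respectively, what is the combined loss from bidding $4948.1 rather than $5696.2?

$2379.9

The deviation costs you only when the competing bid falls strictly between $4948.1 and $5696.2; elsewhere both bids give the same outcome.
$5483.9: truthful payoff $212.3, deviation payoff $0 → loss $212.3.
$5297.7: truthful payoff $398.5, deviation payoff $0 → loss $398.5.
$5013.5: truthful payoff $682.7, deviation payoff $0 → loss $682.7.
$5229.6: truthful payoff $466.6, deviation payoff $0 → loss $466.6.
$5169.2: truthful payoff $527, deviation payoff $0 → loss $527.
$5603.4: truthful payoff $92.8, deviation payoff $0 → loss $92.8.
$6676.3: outcomes coincide → loss $0.
Total loss = $212.3 + $398.5 + $682.7 + $466.6 + $527 + $92.8 = $2379.9.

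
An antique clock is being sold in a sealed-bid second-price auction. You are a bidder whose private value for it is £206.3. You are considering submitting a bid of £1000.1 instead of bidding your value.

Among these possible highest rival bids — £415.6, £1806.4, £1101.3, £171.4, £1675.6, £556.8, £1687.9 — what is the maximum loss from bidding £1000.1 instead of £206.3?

£350.5

£415.6: truthful gives £0, deviation gives −£209.3 → loss £209.3.
£1806.4: same outcome either way → loss £0.
£1101.3: same outcome either way → loss £0.
£171.4: same outcome either way → loss £0.
£1675.6: same outcome either way → loss £0.
£556.8: truthful gives £0, deviation gives −£350.5 → loss £350.5.
£1687.9: same outcome either way → loss £0.
Maximum loss: £350.5.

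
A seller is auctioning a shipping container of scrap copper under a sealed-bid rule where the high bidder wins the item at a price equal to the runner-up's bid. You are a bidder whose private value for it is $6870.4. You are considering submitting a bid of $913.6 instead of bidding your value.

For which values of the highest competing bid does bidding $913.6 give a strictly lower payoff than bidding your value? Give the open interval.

($913.6, $6870.4)

If the competing bid is below $913.6, both bids win at the same price — no difference.
If it is above $6870.4, both bids lose — no difference.
If it lies strictly between $913.6 and $6870.4, bidding your value wins at a price below your value (positive payoff) while bidding $913.6 loses (payoff 0).
So the deviation strictly hurts on the open interval ($913.6, $6870.4).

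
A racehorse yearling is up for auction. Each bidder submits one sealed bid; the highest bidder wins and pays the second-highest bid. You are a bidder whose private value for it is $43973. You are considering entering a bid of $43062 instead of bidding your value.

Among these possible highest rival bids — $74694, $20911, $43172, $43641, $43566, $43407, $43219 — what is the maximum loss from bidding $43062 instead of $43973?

$74694: same outcome either way → loss $0.
$20911: same outcome either way → loss $0.
$43172: truthful gives $801, deviation gives $0 → loss $801.
$43641: truthful gives $332, deviation gives $0 → loss $332.
$43566: truthful gives $407, deviation gives $0 → loss $407.
$43407: truthful gives $566, deviation gives $0 → loss $566.
$43219: truthful gives $754, deviation gives $0 → loss $754.
Maximum loss: $801.

$801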